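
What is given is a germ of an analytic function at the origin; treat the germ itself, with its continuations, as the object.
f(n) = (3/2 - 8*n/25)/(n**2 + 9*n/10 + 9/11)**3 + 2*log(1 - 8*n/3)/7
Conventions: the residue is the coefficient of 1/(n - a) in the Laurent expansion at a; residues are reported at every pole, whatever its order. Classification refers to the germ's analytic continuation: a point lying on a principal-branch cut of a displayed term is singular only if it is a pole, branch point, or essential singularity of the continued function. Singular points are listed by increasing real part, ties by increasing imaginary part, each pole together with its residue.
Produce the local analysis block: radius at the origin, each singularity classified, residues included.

Denominator factor (n**2 + 9*n/10 + 9/11)^3: discriminant -2709/1100, complex-conjugate roots (-9/20) + ((3/220)*sqrt(3311))*i and (-9/20) - ((3/220)*sqrt(3311))*i; poles of order 3, moduli (3/11)*sqrt(11) and (3/11)*sqrt(11).
Branch term (2/7)*log(1 - n/(3/8)): its argument vanishes at n = 3/8, a logarithmic branch point, modulus 3/8.
The radius of convergence is the smallest modulus among the singular points: 3/8.
The branch term is analytic at (-9/20) - ((3/220)*sqrt(3311))*i and contributes nothing to the residue; only the rational part matters.
The factor n**2 + 9*n/10 + 9/11 splits as (n - a)(n - a') with a = (-9/20) - ((3/220)*sqrt(3311))*i, a' = (-9/20) + ((3/220)*sqrt(3311))*i. At the order-3 pole a set g(n) = (n - a)^3*(rational part) = [3/2 - 8*n/25] / (n - a')^3.
Order-3 pole: residue = g''(a)/2; g''((-9/20) - ((3/220)*sqrt(3311))*i) = ((26523200/736314327)*sqrt(3311))*i, so the residue is ((13261600/736314327)*sqrt(3311))*i.
The branch term is analytic at (-9/20) + ((3/220)*sqrt(3311))*i and contributes nothing to the residue; only the rational part matters.
The factor n**2 + 9*n/10 + 9/11 splits as (n - a)(n - a') with a = (-9/20) + ((3/220)*sqrt(3311))*i, a' = (-9/20) - ((3/220)*sqrt(3311))*i. At the order-3 pole a set g(n) = (n - a)^3*(rational part) = [3/2 - 8*n/25] / (n - a')^3.
Order-3 pole: residue = g''(a)/2; g''((-9/20) + ((3/220)*sqrt(3311))*i) = -((26523200/736314327)*sqrt(3311))*i, so the residue is -((13261600/736314327)*sqrt(3311))*i.
List the singular points by increasing real part (a conjugate pair: the negative imaginary part first).

Radius of convergence at 0: 3/8.
At (-9/20) - ((3/220)*sqrt(3311))*i: a pole of order 3; residue ((13261600/736314327)*sqrt(3311))*i.
At (-9/20) + ((3/220)*sqrt(3311))*i: a pole of order 3; residue -((13261600/736314327)*sqrt(3311))*i.
At 3/8: a logarithmic branch point.


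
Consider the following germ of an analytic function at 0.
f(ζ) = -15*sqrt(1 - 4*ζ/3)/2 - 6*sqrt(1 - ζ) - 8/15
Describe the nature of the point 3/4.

The point is an algebraic (square-root) branch point.

The term (-15/2)*sqrt(1 - ζ/(3/4)) has argument 1 - 3/4/(3/4) = 0 at 3/4: a square-root (algebraic, two-sheeted) branch point; the remaining terms are analytic or single-valued there.


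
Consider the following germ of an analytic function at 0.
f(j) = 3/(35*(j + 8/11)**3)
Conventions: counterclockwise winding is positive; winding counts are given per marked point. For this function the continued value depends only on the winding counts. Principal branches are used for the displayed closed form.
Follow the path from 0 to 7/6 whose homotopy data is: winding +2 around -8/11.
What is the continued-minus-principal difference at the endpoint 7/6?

The function is rational, hence single-valued: continuing it around any pole returns the same value, so the difference is 0.

Continued minus principal equals 0.


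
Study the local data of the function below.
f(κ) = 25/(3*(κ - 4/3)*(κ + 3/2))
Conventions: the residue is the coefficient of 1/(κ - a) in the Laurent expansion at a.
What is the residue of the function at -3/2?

The residue is -50/17.

At the order-1 pole -3/2 set g(κ) = (κ - (-3/2))*f(κ) = 25/(3*(κ - 4/3)).
Simple pole: residue = g(a) at a = -3/2, which is -50/17.


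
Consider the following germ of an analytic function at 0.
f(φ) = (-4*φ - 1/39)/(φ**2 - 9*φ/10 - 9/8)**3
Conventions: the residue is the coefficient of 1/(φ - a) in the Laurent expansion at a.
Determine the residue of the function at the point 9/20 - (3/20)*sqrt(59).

The factor φ**2 - 9*φ/10 - 9/8 splits as (φ - a)(φ - a') with a = 9/20 - (3/20)*sqrt(59), a' = 9/20 + (3/20)*sqrt(59). At the order-3 pole a set g(φ) = (φ - a)^3*f(φ) = [-4*φ - 1/39] / (φ - a')^3.
Order-3 pole: residue = g''(a)/2; g''(9/20 - (3/20)*sqrt(59)) = (28480000/648792261)*sqrt(59), so the residue is (14240000/648792261)*sqrt(59).

The residue is (14240000/648792261)*sqrt(59).


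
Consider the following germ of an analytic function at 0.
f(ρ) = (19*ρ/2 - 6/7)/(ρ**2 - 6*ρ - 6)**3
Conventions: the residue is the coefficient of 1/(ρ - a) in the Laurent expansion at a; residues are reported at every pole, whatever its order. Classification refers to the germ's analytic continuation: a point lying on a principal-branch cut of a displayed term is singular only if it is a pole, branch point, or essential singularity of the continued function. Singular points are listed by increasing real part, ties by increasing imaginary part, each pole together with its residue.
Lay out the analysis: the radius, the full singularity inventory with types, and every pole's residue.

Denominator factor (ρ**2 - 6*ρ - 6)^3: discriminant 60, real irrational roots 3 + sqrt(15) and 3 - sqrt(15); poles of order 3, moduli 3 + sqrt(15) and -3 + sqrt(15).
The radius of convergence is the smallest modulus among the singular points: -3 + sqrt(15).
The factor ρ**2 - 6*ρ - 6 splits as (ρ - a)(ρ - a') with a = 3 - sqrt(15), a' = 3 + sqrt(15). At the order-3 pole a set g(ρ) = (ρ - a)^3*f(ρ) = [19*ρ/2 - 6/7] / (ρ - a')^3.
Order-3 pole: residue = g''(a)/2; g''(3 - sqrt(15)) = -(43/14000)*sqrt(15), so the residue is -(43/28000)*sqrt(15).
The factor ρ**2 - 6*ρ - 6 splits as (ρ - a)(ρ - a') with a = 3 + sqrt(15), a' = 3 - sqrt(15). At the order-3 pole a set g(ρ) = (ρ - a)^3*f(ρ) = [19*ρ/2 - 6/7] / (ρ - a')^3.
Order-3 pole: residue = g''(a)/2; g''(3 + sqrt(15)) = (43/14000)*sqrt(15), so the residue is (43/28000)*sqrt(15).
List the singular points by increasing real part (a conjugate pair: the negative imaginary part first).

Radius of convergence at 0: -3 + sqrt(15).
At 3 - sqrt(15): a pole of order 3; residue -(43/28000)*sqrt(15).
At 3 + sqrt(15): a pole of order 3; residue (43/28000)*sqrt(15).


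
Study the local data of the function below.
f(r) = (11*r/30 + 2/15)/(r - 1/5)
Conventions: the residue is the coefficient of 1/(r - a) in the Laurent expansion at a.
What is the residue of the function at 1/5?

At the order-1 pole 1/5 set g(r) = (r - (1/5))*f(r) = 11*r/30 + 2/15.
Simple pole: residue = g(a) at a = 1/5, which is 31/150.

The residue is 31/150.


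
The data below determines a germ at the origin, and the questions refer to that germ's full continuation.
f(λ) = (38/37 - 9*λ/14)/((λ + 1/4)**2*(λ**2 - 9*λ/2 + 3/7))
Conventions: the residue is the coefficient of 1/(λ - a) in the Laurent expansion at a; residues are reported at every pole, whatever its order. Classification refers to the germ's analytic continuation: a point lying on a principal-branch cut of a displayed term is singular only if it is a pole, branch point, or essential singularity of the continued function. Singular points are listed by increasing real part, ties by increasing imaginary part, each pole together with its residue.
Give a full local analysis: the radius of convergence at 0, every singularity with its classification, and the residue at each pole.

Radius of convergence at 0: 9/4 - (1/28)*sqrt(3633).
At -1/4: a pole of order 2; residue 2274136/1212157.
At 9/4 - (1/28)*sqrt(3633): a pole of order 1; residue -1137068/1212157 - (9588916/629109483)*sqrt(3633).
At 9/4 + (1/28)*sqrt(3633): a pole of order 1; residue -1137068/1212157 + (9588916/629109483)*sqrt(3633).

Denominator factor (λ + 1/4)^2: pole of order 2 at -1/4, modulus 1/4.
Denominator factor (λ**2 - 9*λ/2 + 3/7): discriminant 519/28, real irrational roots 9/4 + (1/28)*sqrt(3633) and 9/4 - (1/28)*sqrt(3633); poles of order 1, moduli 9/4 + (1/28)*sqrt(3633) and 9/4 - (1/28)*sqrt(3633).
The radius of convergence is the smallest modulus among the singular points: 9/4 - (1/28)*sqrt(3633).
At the order-2 pole -1/4 set g(λ) = (λ - (-1/4))^2*f(λ) = (38/37 - 9*λ/14)/(λ**2 - 9*λ/2 + 3/7).
Order-2 pole: residue = g'(a); g'(-1/4) = 2274136/1212157, so the residue is 2274136/1212157.
The factor λ**2 - 9*λ/2 + 3/7 splits as (λ - a)(λ - a') with a = 9/4 - (1/28)*sqrt(3633), a' = 9/4 + (1/28)*sqrt(3633). At the order-1 pole a set g(λ) = (λ - a)*f(λ) = [(38/37 - 9*λ/14)/(λ + 1/4)**2] / (λ - a').
Simple pole: residue = g(a) at a = 9/4 - (1/28)*sqrt(3633), which is -1137068/1212157 - (9588916/629109483)*sqrt(3633).
The factor λ**2 - 9*λ/2 + 3/7 splits as (λ - a)(λ - a') with a = 9/4 + (1/28)*sqrt(3633), a' = 9/4 - (1/28)*sqrt(3633). At the order-1 pole a set g(λ) = (λ - a)*f(λ) = [(38/37 - 9*λ/14)/(λ + 1/4)**2] / (λ - a').
Simple pole: residue = g(a) at a = 9/4 + (1/28)*sqrt(3633), which is -1137068/1212157 + (9588916/629109483)*sqrt(3633).
List the singular points by increasing real part (a conjugate pair: the negative imaginary part first).


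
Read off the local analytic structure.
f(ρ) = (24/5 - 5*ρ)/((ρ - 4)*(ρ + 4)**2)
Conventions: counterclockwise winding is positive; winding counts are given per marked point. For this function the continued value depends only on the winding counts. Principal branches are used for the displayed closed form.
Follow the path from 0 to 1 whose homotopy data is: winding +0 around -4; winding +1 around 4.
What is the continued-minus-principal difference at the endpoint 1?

Continued minus principal equals 0.

The function is rational, hence single-valued: continuing it around any pole returns the same value, so the difference is 0.


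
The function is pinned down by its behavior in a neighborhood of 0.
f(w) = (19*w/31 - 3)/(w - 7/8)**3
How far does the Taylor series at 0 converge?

The radius of convergence is 7/8.

Denominator factor (w - 7/8)^3: pole of order 3 at 7/8, modulus 7/8.
The radius of convergence is the smallest modulus among the singular points: 7/8.


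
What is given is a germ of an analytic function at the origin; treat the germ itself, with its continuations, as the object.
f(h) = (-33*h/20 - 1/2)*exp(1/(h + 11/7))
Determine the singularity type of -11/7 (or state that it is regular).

The point is an essential singularity.

The exponent 1/(h - (-11/7)) has a pole at -11/7, so exp(1/(h - (-11/7))) takes every nonzero value near it: an essential singularity (not a pole of any order).


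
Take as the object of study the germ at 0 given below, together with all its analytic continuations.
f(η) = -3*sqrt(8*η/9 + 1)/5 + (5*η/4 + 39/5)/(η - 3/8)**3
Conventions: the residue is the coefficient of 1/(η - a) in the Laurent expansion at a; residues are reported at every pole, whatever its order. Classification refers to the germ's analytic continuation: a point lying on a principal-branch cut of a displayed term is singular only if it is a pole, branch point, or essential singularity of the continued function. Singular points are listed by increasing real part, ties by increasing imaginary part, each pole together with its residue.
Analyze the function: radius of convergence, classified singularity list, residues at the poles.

Radius of convergence at 0: 3/8.
At -9/8: an algebraic (square-root) branch point.
At 3/8: a pole of order 3; residue 0.

Denominator factor (η - 3/8)^3: pole of order 3 at 3/8, modulus 3/8.
Branch term (-3/5)*sqrt(1 - η/(-9/8)): its argument vanishes at η = -9/8, a square-root branch point, modulus 9/8.
The radius of convergence is the smallest modulus among the singular points: 3/8.
The branch term is analytic at 3/8 and contributes nothing to the residue; only the rational part matters.
At the order-3 pole 3/8 set g(η) = (η - (3/8))^3*(rational part) = 5*η/4 + 39/5.
Order-3 pole: residue = g''(a)/2; g''(3/8) = 0, so the residue is 0.
List the singular points by increasing real part (a conjugate pair: the negative imaginary part first).


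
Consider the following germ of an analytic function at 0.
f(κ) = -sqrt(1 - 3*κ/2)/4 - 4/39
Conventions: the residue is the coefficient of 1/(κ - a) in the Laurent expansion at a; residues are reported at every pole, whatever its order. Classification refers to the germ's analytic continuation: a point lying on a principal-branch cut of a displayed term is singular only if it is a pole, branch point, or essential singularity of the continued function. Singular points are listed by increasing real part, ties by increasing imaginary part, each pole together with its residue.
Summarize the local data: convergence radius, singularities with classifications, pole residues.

Radius of convergence at 0: 2/3.
At 2/3: an algebraic (square-root) branch point.

Branch term (-1/4)*sqrt(1 - κ/(2/3)): its argument vanishes at κ = 2/3, a square-root branch point, modulus 2/3.
The radius of convergence is the smallest modulus among the singular points: 2/3.


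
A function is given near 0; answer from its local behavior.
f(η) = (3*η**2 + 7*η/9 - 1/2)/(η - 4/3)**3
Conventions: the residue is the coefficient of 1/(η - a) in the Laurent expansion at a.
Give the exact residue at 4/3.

The residue is 3.

At the order-3 pole 4/3 set g(η) = (η - (4/3))^3*f(η) = 3*η**2 + 7*η/9 - 1/2.
Order-3 pole: residue = g''(a)/2; g''(4/3) = 6, so the residue is 3.


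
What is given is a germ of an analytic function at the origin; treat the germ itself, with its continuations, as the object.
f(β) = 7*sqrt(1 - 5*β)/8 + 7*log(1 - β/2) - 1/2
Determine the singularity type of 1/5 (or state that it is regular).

The point is an algebraic (square-root) branch point.

The term (7/8)*sqrt(1 - β/(1/5)) has argument 1 - 1/5/(1/5) = 0 at 1/5: a square-root (algebraic, two-sheeted) branch point; the remaining terms are analytic or single-valued there.


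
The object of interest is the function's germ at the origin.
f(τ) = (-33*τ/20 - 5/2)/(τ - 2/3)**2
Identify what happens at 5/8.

Denominator factors: τ - 2/3 = -1/24 at τ = 5/8 — none vanishes.
So the germ continues analytically to 5/8.

The point is a regular point.


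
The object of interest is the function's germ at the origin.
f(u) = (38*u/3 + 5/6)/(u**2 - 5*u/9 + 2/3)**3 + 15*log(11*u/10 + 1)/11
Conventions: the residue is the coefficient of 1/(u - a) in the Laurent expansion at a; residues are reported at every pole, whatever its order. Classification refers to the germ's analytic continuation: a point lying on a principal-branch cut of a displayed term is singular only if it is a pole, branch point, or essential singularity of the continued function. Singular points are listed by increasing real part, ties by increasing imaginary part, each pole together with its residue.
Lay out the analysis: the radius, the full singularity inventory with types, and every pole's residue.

Radius of convergence at 0: (1/3)*sqrt(6).
At -10/11: a logarithmic branch point.
At (5/18) - ((1/18)*sqrt(191))*i: a pole of order 3; residue ((1541835/6967871)*sqrt(191))*i.
At (5/18) + ((1/18)*sqrt(191))*i: a pole of order 3; residue -((1541835/6967871)*sqrt(191))*i.

Denominator factor (u**2 - 5*u/9 + 2/3)^3: discriminant -191/81, complex-conjugate roots (5/18) + ((1/18)*sqrt(191))*i and (5/18) - ((1/18)*sqrt(191))*i; poles of order 3, moduli (1/3)*sqrt(6) and (1/3)*sqrt(6).
Branch term (15/11)*log(1 - u/(-10/11)): its argument vanishes at u = -10/11, a logarithmic branch point, modulus 10/11.
The radius of convergence is the smallest modulus among the singular points: (1/3)*sqrt(6).
The branch term is analytic at (5/18) - ((1/18)*sqrt(191))*i and contributes nothing to the residue; only the rational part matters.
The factor u**2 - 5*u/9 + 2/3 splits as (u - a)(u - a') with a = (5/18) - ((1/18)*sqrt(191))*i, a' = (5/18) + ((1/18)*sqrt(191))*i. At the order-3 pole a set g(u) = (u - a)^3*(rational part) = [38*u/3 + 5/6] / (u - a')^3.
Order-3 pole: residue = g''(a)/2; g''((5/18) - ((1/18)*sqrt(191))*i) = ((3083670/6967871)*sqrt(191))*i, so the residue is ((1541835/6967871)*sqrt(191))*i.
The branch term is analytic at (5/18) + ((1/18)*sqrt(191))*i and contributes nothing to the residue; only the rational part matters.
The factor u**2 - 5*u/9 + 2/3 splits as (u - a)(u - a') with a = (5/18) + ((1/18)*sqrt(191))*i, a' = (5/18) - ((1/18)*sqrt(191))*i. At the order-3 pole a set g(u) = (u - a)^3*(rational part) = [38*u/3 + 5/6] / (u - a')^3.
Order-3 pole: residue = g''(a)/2; g''((5/18) + ((1/18)*sqrt(191))*i) = -((3083670/6967871)*sqrt(191))*i, so the residue is -((1541835/6967871)*sqrt(191))*i.
List the singular points by increasing real part (a conjugate pair: the negative imaginary part first).


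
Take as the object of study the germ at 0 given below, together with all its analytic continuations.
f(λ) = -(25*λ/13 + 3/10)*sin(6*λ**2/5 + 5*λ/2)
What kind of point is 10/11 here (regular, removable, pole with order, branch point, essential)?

The point is a regular point.

There is no denominator, hence no pole anywhere.
The factor -sin(6*λ**2/5 + 5*λ/2) is entire.
So the germ continues analytically to 10/11.


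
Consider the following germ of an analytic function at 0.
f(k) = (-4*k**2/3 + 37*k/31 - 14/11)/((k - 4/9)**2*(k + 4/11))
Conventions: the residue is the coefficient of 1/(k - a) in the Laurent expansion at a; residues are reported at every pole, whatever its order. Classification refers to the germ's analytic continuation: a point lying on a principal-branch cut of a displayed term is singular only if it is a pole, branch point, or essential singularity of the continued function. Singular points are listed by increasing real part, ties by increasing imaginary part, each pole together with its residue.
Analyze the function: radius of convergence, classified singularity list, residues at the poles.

Denominator factor (k - 4/9)^2: pole of order 2 at 4/9, modulus 4/9.
Denominator factor (k + 4/11): pole of order 1 at -4/11, modulus 4/11.
The radius of convergence is the smallest modulus among the singular points: 4/11.
At the order-1 pole -4/11 set g(k) = (k - (-4/11))*f(k) = (-4*k**2/3 + 37*k/31 - 14/11)/(k - 4/9)**2.
Simple pole: residue = g(a) at a = -4/11, which is -57213/19840.
At the order-2 pole 4/9 set g(k) = (k - (4/9))^2*f(k) = (-4*k**2/3 + 37*k/31 - 14/11)/(k + 4/11).
Order-2 pole: residue = g'(a); g'(4/9) = 92279/59520, so the residue is 92279/59520.
List the singular points by increasing real part (a conjugate pair: the negative imaginary part first).

Radius of convergence at 0: 4/11.
At -4/11: a pole of order 1; residue -57213/19840.
At 4/9: a pole of order 2; residue 92279/59520.


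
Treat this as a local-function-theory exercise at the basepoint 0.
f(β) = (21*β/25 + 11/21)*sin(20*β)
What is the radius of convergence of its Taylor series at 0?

The radius of convergence is infinite.

The factor sin(20*β) is entire and contributes no finite singular point.
The polynomial part has no poles.
No finite singular points: the Taylor series at 0 converges everywhere.


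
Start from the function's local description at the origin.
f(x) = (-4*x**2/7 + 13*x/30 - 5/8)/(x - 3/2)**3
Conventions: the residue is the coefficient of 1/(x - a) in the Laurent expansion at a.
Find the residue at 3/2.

At the order-3 pole 3/2 set g(x) = (x - (3/2))^3*f(x) = -4*x**2/7 + 13*x/30 - 5/8.
Order-3 pole: residue = g''(a)/2; g''(3/2) = -8/7, so the residue is -4/7.

The residue is -4/7.


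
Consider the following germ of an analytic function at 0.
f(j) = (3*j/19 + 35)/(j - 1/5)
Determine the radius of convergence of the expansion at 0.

Denominator factor (j - 1/5): pole of order 1 at 1/5, modulus 1/5.
The radius of convergence is the smallest modulus among the singular points: 1/5.

The radius of convergence is 1/5.


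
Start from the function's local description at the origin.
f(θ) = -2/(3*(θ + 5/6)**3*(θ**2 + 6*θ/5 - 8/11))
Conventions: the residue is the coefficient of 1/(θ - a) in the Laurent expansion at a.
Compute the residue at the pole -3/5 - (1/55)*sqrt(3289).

The residue is -647179632/1710448225 - (2002165704/511424019275)*sqrt(3289).

The factor θ**2 + 6*θ/5 - 8/11 splits as (θ - a)(θ - a') with a = -3/5 - (1/55)*sqrt(3289), a' = -3/5 + (1/55)*sqrt(3289). At the order-1 pole a set g(θ) = (θ - a)*f(θ) = [-2/(3*(θ + 5/6)**3)] / (θ - a').
Simple pole: residue = g(a) at a = -3/5 - (1/55)*sqrt(3289), which is -647179632/1710448225 - (2002165704/511424019275)*sqrt(3289).


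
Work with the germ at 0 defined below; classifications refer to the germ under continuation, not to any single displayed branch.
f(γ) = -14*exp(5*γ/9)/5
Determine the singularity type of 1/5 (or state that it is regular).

There is no denominator, hence no pole anywhere.
The factor exp(5*γ/9) is entire.
So the germ continues analytically to 1/5.

The point is a regular point.


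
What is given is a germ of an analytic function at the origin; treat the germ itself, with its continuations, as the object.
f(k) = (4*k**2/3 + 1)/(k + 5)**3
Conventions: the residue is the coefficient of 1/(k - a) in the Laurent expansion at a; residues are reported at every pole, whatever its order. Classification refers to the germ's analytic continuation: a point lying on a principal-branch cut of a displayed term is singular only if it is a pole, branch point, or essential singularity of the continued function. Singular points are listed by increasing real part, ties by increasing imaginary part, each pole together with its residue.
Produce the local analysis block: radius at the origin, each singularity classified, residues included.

Denominator factor (k + 5)^3: pole of order 3 at -5, modulus 5.
The radius of convergence is the smallest modulus among the singular points: 5.
At the order-3 pole -5 set g(k) = (k - (-5))^3*f(k) = 4*k**2/3 + 1.
Order-3 pole: residue = g''(a)/2; g''(-5) = 8/3, so the residue is 4/3.

Radius of convergence at 0: 5.
At -5: a pole of order 3; residue 4/3.


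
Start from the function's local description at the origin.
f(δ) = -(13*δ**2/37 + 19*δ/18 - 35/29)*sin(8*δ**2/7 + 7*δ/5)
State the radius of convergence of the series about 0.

The radius of convergence is infinite.

The factor -sin(8*δ**2/7 + 7*δ/5) is entire and contributes no finite singular point.
The polynomial part has no poles.
No finite singular points: the Taylor series at 0 converges everywhere.


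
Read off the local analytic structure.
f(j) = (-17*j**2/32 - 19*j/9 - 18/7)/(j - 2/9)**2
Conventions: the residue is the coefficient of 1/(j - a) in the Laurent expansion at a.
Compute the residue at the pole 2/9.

The residue is -169/72.

At the order-2 pole 2/9 set g(j) = (j - (2/9))^2*f(j) = -17*j**2/32 - 19*j/9 - 18/7.
Order-2 pole: residue = g'(a); g'(2/9) = -169/72, so the residue is -169/72.


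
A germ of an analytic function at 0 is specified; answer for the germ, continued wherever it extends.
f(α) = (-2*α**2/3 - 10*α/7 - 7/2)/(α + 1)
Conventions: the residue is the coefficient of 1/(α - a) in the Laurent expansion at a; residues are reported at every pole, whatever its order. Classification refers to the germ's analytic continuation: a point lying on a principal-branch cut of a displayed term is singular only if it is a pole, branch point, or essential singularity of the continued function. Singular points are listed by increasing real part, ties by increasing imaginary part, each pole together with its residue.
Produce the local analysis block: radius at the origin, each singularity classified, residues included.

Radius of convergence at 0: 1.
At -1: a pole of order 1; residue -115/42.

Denominator factor (α + 1): pole of order 1 at -1, modulus 1.
The radius of convergence is the smallest modulus among the singular points: 1.
At the order-1 pole -1 set g(α) = (α - (-1))*f(α) = -2*α**2/3 - 10*α/7 - 7/2.
Simple pole: residue = g(a) at a = -1, which is -115/42.


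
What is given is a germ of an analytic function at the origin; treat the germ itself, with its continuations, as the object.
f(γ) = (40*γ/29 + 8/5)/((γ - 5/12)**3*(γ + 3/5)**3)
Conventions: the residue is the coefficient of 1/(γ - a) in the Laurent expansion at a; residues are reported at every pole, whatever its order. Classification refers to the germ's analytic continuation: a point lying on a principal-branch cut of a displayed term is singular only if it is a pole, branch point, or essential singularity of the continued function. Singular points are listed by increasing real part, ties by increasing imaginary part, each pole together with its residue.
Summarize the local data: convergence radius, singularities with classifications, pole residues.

Denominator factor (γ - 5/12)^3: pole of order 3 at 5/12, modulus 5/12.
Denominator factor (γ + 3/5)^3: pole of order 3 at -3/5, modulus 3/5.
The radius of convergence is the smallest modulus among the singular points: 5/12.
At the order-3 pole -3/5 set g(γ) = (γ - (-3/5))^3*f(γ) = (40*γ/29 + 8/5)/(γ - 5/12)**3.
Order-3 pole: residue = g''(a)/2; g''(-3/5) = -398753280000/24493292729, so the residue is -199376640000/24493292729.
At the order-3 pole 5/12 set g(γ) = (γ - (5/12))^3*f(γ) = (40*γ/29 + 8/5)/(γ + 3/5)**3.
Order-3 pole: residue = g''(a)/2; g''(5/12) = 398753280000/24493292729, so the residue is 199376640000/24493292729.
List the singular points by increasing real part (a conjugate pair: the negative imaginary part first).

Radius of convergence at 0: 5/12.
At -3/5: a pole of order 3; residue -199376640000/24493292729.
At 5/12: a pole of order 3; residue 199376640000/24493292729.


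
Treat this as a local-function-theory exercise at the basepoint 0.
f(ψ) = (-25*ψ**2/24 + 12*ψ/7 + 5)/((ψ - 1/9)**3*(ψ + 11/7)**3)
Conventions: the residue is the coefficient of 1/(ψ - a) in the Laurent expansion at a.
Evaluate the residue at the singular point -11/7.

The residue is -81904478481/53529023104.

At the order-3 pole -11/7 set g(ψ) = (ψ - (-11/7))^3*f(ψ) = (-25*ψ**2/24 + 12*ψ/7 + 5)/(ψ - 1/9)**3.
Order-3 pole: residue = g''(a)/2; g''(-11/7) = -81904478481/26764511552, so the residue is -81904478481/53529023104.


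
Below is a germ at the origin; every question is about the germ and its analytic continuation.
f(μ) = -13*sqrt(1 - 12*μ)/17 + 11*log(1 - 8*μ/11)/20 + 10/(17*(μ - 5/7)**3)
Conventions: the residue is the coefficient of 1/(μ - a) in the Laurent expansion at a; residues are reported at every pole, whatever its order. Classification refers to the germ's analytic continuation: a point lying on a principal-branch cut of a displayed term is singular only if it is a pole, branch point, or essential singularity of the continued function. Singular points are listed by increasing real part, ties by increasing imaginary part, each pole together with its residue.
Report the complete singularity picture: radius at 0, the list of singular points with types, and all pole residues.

Denominator factor (μ - 5/7)^3: pole of order 3 at 5/7, modulus 5/7.
Branch term (11/20)*log(1 - μ/(11/8)): its argument vanishes at μ = 11/8, a logarithmic branch point, modulus 11/8.
Branch term (-13/17)*sqrt(1 - μ/(1/12)): its argument vanishes at μ = 1/12, a square-root branch point, modulus 1/12.
The radius of convergence is the smallest modulus among the singular points: 1/12.
The branch terms are analytic at 5/7 and contribute nothing to the residue; only the rational part matters.
At the order-3 pole 5/7 set g(μ) = (μ - (5/7))^3*(rational part) = 10/17.
Order-3 pole: residue = g''(a)/2; g''(5/7) = 0, so the residue is 0.
List the singular points by increasing real part (a conjugate pair: the negative imaginary part first).

Radius of convergence at 0: 1/12.
At 1/12: an algebraic (square-root) branch point.
At 5/7: a pole of order 3; residue 0.
At 11/8: a logarithmic branch point.


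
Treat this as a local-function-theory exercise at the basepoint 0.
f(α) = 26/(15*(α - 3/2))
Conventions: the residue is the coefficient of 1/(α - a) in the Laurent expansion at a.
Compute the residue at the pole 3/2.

At the order-1 pole 3/2 set g(α) = (α - (3/2))*f(α) = 26/15.
Simple pole: residue = g(a) at a = 3/2, which is 26/15.

The residue is 26/15.


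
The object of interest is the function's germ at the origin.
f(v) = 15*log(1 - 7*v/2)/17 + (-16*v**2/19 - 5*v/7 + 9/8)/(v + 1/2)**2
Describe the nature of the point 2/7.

The term (15/17)*log(1 - v/(2/7)) has argument 1 - 2/7/(2/7) = 0 at 2/7: a logarithmic (infinitely-sheeted) branch point; the remaining terms are analytic or single-valued there.

The point is a logarithmic branch point.


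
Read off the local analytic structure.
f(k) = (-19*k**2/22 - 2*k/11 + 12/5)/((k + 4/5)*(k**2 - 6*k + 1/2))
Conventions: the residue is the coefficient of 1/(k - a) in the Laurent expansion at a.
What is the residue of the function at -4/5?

At the order-1 pole -4/5 set g(k) = (k - (-4/5))*f(k) = (-19*k**2/22 - 2*k/11 + 12/5)/(k**2 - 6*k + 1/2).
Simple pole: residue = g(a) at a = -4/5, which is 1096/3267.

The residue is 1096/3267.


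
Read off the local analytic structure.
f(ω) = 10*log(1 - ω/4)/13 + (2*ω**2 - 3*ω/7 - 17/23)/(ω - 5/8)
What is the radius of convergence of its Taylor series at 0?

Denominator factor (ω - 5/8): pole of order 1 at 5/8, modulus 5/8.
Branch term (10/13)*log(1 - ω/(4)): its argument vanishes at ω = 4, a logarithmic branch point, modulus 4.
The radius of convergence is the smallest modulus among the singular points: 5/8.

The radius of convergence is 5/8.


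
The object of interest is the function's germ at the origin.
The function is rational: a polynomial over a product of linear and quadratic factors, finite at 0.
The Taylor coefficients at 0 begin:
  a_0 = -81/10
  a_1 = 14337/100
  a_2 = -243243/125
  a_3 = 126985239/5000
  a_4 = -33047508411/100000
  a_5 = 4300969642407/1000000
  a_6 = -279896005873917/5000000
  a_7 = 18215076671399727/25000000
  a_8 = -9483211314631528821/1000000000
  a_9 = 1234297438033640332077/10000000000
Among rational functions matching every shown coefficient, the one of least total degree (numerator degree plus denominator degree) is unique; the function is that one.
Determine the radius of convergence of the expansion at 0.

The radius of convergence is 11/4 - (7/12)*sqrt(21).

No rational of total degree below 8 reproduces all 10 coefficients; solving the [0/8] Pade equations on them gives f(ζ) = -1/((ζ**2 + ζ + 2/3)**3*(ζ**2 + 11*ζ/2 + 5/12)), whose expansion matches every shown term.
Denominator factor (ζ**2 + 11*ζ/2 + 5/12): discriminant 343/12, real irrational roots -11/4 + (7/12)*sqrt(21) and -11/4 - (7/12)*sqrt(21); poles of order 1, moduli 11/4 - (7/12)*sqrt(21) and 11/4 + (7/12)*sqrt(21).
Denominator factor (ζ**2 + ζ + 2/3)^3: discriminant -5/3, complex-conjugate roots (-1/2) + ((1/6)*sqrt(15))*i and (-1/2) - ((1/6)*sqrt(15))*i; poles of order 3, moduli (1/3)*sqrt(6) and (1/3)*sqrt(6).
The radius of convergence is the smallest modulus among the singular points: 11/4 - (7/12)*sqrt(21).


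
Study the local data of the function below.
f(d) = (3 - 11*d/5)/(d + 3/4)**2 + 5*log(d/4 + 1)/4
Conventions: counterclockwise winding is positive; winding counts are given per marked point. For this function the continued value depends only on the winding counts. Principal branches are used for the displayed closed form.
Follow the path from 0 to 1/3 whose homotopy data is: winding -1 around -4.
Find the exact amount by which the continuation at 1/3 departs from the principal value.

Continued minus principal equals -(5/2)*pi*i.

The rational part is single-valued and drops out of the difference; each branch term changes only by its own monodromy.
(5/4)*log(1 - d/(-4)): each positive loop around -4 adds 2*pi*i to the log, so winding -1 contributes (5/4)*(-1)*2*pi*i = -(5/2)*pi*i.
Summing the contributions at d = 1/3 gives -(5/2)*pi*i.


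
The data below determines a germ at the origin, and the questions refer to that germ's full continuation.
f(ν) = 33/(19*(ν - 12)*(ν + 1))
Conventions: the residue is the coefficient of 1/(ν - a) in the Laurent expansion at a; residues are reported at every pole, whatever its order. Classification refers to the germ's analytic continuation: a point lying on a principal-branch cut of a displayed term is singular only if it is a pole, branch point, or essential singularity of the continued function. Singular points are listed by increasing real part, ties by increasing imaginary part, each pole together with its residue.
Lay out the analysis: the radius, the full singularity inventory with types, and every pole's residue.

Radius of convergence at 0: 1.
At -1: a pole of order 1; residue -33/247.
At 12: a pole of order 1; residue 33/247.

Denominator factor (ν - 12): pole of order 1 at 12, modulus 12.
Denominator factor (ν + 1): pole of order 1 at -1, modulus 1.
The radius of convergence is the smallest modulus among the singular points: 1.
At the order-1 pole -1 set g(ν) = (ν - (-1))*f(ν) = 33/(19*(ν - 12)).
Simple pole: residue = g(a) at a = -1, which is -33/247.
At the order-1 pole 12 set g(ν) = (ν - (12))*f(ν) = 33/(19*(ν + 1)).
Simple pole: residue = g(a) at a = 12, which is 33/247.
List the singular points by increasing real part (a conjugate pair: the negative imaginary part first).


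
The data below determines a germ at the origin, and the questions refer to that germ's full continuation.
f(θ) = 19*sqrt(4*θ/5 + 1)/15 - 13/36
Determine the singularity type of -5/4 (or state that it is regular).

The term (19/15)*sqrt(1 - θ/(-5/4)) has argument 1 - -5/4/(-5/4) = 0 at -5/4: a square-root (algebraic, two-sheeted) branch point; the remaining terms are analytic or single-valued there.

The point is an algebraic (square-root) branch point.


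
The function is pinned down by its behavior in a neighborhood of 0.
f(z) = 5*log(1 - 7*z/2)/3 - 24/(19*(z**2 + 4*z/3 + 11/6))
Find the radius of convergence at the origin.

Denominator factor (z**2 + 4*z/3 + 11/6): discriminant -50/9, complex-conjugate roots (-2/3) + ((5/6)*sqrt(2))*i and (-2/3) - ((5/6)*sqrt(2))*i; poles of order 1, moduli (1/6)*sqrt(66) and (1/6)*sqrt(66).
Branch term (5/3)*log(1 - z/(2/7)): its argument vanishes at z = 2/7, a logarithmic branch point, modulus 2/7.
The radius of convergence is the smallest modulus among the singular points: 2/7.

The radius of convergence is 2/7.


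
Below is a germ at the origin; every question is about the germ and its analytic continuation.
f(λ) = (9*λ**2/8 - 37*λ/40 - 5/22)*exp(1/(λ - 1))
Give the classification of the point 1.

The point is an essential singularity.

The exponent 1/(λ - (1)) has a pole at 1, so exp(1/(λ - (1))) takes every nonzero value near it: an essential singularity (not a pole of any order).


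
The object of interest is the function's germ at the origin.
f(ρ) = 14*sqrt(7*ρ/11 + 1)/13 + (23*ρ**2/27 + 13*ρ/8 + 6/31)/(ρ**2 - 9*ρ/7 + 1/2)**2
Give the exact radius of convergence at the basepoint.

Denominator factor (ρ**2 - 9*ρ/7 + 1/2)^2: discriminant -17/49, complex-conjugate roots (9/14) + ((1/14)*sqrt(17))*i and (9/14) - ((1/14)*sqrt(17))*i; poles of order 2, moduli (1/2)*sqrt(2) and (1/2)*sqrt(2).
Branch term (14/13)*sqrt(1 - ρ/(-11/7)): its argument vanishes at ρ = -11/7, a square-root branch point, modulus 11/7.
The radius of convergence is the smallest modulus among the singular points: (1/2)*sqrt(2).

The radius of convergence is (1/2)*sqrt(2).


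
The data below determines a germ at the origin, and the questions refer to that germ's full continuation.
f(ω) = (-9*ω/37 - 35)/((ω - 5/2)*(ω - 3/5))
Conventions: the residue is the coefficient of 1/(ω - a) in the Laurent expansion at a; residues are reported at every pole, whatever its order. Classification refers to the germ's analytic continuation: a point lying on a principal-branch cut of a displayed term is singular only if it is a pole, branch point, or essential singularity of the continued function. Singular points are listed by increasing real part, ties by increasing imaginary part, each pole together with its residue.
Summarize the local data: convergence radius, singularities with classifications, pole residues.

Denominator factor (ω - 5/2): pole of order 1 at 5/2, modulus 5/2.
Denominator factor (ω - 3/5): pole of order 1 at 3/5, modulus 3/5.
The radius of convergence is the smallest modulus among the singular points: 3/5.
At the order-1 pole 3/5 set g(ω) = (ω - (3/5))*f(ω) = (-9*ω/37 - 35)/(ω - 5/2).
Simple pole: residue = g(a) at a = 3/5, which is 13004/703.
At the order-1 pole 5/2 set g(ω) = (ω - (5/2))*f(ω) = (-9*ω/37 - 35)/(ω - 3/5).
Simple pole: residue = g(a) at a = 5/2, which is -13175/703.
List the singular points by increasing real part (a conjugate pair: the negative imaginary part first).

Radius of convergence at 0: 3/5.
At 3/5: a pole of order 1; residue 13004/703.
At 5/2: a pole of order 1; residue -13175/703.


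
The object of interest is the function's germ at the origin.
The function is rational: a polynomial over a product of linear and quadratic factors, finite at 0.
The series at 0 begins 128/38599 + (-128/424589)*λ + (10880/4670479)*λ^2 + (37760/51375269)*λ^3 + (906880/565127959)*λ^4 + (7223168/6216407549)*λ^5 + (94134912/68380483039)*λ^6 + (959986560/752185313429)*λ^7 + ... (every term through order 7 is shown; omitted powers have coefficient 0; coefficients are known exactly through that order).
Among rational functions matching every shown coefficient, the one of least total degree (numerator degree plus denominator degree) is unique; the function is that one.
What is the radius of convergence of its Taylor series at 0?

No rational of total degree below 4 reproduces all 8 coefficients; solving the [0/4] Pade equations on them gives f(λ) = -2/(29*(λ - 1)*(λ + 11/4)**3), whose expansion matches every shown term.
Denominator factor (λ - 1): pole of order 1 at 1, modulus 1.
Denominator factor (λ + 11/4)^3: pole of order 3 at -11/4, modulus 11/4.
The radius of convergence is the smallest modulus among the singular points: 1.

The radius of convergence is 1.


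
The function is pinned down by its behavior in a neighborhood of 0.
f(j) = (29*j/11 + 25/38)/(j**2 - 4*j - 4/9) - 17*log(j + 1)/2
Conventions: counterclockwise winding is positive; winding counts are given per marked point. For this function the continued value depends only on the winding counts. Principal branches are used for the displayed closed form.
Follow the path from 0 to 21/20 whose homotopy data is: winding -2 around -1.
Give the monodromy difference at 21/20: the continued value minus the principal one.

Continued minus principal equals (34)*pi*i.

The rational part is single-valued and drops out of the difference; each branch term changes only by its own monodromy.
(-17/2)*log(1 - j/(-1)): each positive loop around -1 adds 2*pi*i to the log, so winding -2 contributes (-17/2)*(-2)*2*pi*i = (34)*pi*i.
Summing the contributions at j = 21/20 gives (34)*pi*i.


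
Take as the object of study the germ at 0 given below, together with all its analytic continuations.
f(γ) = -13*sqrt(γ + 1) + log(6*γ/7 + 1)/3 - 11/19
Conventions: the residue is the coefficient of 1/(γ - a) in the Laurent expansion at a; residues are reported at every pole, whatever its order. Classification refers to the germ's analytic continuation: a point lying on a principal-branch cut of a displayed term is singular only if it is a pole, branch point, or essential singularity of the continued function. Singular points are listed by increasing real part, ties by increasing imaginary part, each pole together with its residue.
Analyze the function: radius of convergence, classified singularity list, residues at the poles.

Branch term (-13)*sqrt(1 - γ/(-1)): its argument vanishes at γ = -1, a square-root branch point, modulus 1.
Branch term (1/3)*log(1 - γ/(-7/6)): its argument vanishes at γ = -7/6, a logarithmic branch point, modulus 7/6.
The radius of convergence is the smallest modulus among the singular points: 1.
List the singular points by increasing real part (a conjugate pair: the negative imaginary part first).

Radius of convergence at 0: 1.
At -7/6: a logarithmic branch point.
At -1: an algebraic (square-root) branch point.
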